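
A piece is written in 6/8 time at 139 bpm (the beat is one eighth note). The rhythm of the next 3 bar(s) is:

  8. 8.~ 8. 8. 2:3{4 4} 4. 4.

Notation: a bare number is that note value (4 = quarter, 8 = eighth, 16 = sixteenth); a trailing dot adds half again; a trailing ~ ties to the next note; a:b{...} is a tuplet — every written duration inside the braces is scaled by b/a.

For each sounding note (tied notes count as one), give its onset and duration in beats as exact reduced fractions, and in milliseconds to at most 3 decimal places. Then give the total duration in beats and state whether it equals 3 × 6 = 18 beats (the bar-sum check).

1) 0.0ms=0b +647.482ms=3/2b
2) 647.482ms=3/2b +1294.964ms=3b
3) 1942.446ms=9/2b +647.482ms=3/2b
4) 2589.928ms=6b +1294.964ms=3b
5) 3884.892ms=9b +1294.964ms=3b
6) 5179.856ms=12b +1294.964ms=3b
7) 6474.82ms=15b +1294.964ms=3b
Σ=18b of 18 (139bpm 6/8) — PASS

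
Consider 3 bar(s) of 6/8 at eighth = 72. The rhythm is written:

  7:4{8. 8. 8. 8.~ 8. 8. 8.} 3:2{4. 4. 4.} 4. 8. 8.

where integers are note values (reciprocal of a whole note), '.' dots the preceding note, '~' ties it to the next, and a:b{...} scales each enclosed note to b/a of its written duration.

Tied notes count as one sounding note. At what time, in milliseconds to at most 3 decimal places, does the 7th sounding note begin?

note 7 onset = 6b = 5000.0ms

1. 0.0ms @ 0 + 714.286ms (6/7)
2. 714.286ms @ 6/7 + 714.286ms (6/7)
3. 1428.571ms @ 12/7 + 714.286ms (6/7)
4. 2142.857ms @ 18/7 + 1428.571ms (12/7)
5. 3571.429ms @ 30/7 + 714.286ms (6/7)
6. 4285.714ms @ 36/7 + 714.286ms (6/7)
7. 5000.0ms @ 6 + 1666.667ms (2)
8. 6666.667ms @ 8 + 1666.667ms (2)
9. 8333.333ms @ 10 + 1666.667ms (2)
10. 10000.0ms @ 12 + 2500.0ms (3)
11. 12500.0ms @ 15 + 1250.0ms (3/2)
12. 13750.0ms @ 33/2 + 1250.0ms (3/2)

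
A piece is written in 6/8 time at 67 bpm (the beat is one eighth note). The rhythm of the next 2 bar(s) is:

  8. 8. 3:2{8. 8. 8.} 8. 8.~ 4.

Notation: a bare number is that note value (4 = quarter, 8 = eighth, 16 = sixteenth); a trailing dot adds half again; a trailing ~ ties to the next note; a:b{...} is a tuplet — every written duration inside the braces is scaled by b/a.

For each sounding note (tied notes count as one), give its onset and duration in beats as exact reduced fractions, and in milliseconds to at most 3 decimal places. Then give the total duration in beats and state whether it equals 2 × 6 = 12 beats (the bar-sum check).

1) 0.0ms=0b +1343.284ms=3/2b
2) 1343.284ms=3/2b +1343.284ms=3/2b
3) 2686.567ms=3b +895.522ms=1b
4) 3582.09ms=4b +895.522ms=1b
5) 4477.612ms=5b +895.522ms=1b
6) 5373.134ms=6b +1343.284ms=3/2b
7) 6716.418ms=15/2b +4029.851ms=9/2b
Σ=12b of 12 (67bpm 6/8) — PASS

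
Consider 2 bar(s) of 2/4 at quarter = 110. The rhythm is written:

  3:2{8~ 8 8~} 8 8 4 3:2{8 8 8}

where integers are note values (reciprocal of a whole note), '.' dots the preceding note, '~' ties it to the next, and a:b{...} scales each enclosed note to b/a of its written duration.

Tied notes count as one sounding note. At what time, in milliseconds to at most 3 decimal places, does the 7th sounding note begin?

1. 0.0ms @ 0 + 363.636ms (2/3)
2. 363.636ms @ 2/3 + 454.545ms (5/6)
3. 818.182ms @ 3/2 + 272.727ms (1/2)
4. 1090.909ms @ 2 + 545.455ms (1)
5. 1636.364ms @ 3 + 181.818ms (1/3)
6. 1818.182ms @ 10/3 + 181.818ms (1/3)
7. 2000.0ms @ 11/3 + 181.818ms (1/3)

note 7 onset = 11/3b = 2000.0ms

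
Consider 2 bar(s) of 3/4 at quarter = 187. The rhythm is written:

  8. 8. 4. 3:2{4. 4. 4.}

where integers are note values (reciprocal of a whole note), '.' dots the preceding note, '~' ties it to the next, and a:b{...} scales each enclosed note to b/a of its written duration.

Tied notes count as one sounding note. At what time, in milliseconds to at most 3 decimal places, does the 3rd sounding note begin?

1. 0.0ms @ 0 + 240.642ms (3/4)
2. 240.642ms @ 3/4 + 240.642ms (3/4)
3. 481.283ms @ 3/2 + 481.283ms (3/2)
4. 962.567ms @ 3 + 320.856ms (1)
5. 1283.422ms @ 4 + 320.856ms (1)
6. 1604.278ms @ 5 + 320.856ms (1)

note 3 onset = 3/2b = 481.283ms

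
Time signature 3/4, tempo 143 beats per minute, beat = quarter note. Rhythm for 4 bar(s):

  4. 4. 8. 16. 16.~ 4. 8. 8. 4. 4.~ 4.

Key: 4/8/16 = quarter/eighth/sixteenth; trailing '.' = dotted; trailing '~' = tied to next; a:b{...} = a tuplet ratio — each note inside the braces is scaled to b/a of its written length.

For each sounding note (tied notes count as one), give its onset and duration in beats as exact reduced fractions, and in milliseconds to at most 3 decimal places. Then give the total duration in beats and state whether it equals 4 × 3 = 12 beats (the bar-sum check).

1) 0.0ms=0b +629.371ms=3/2b
2) 629.371ms=3/2b +629.371ms=3/2b
3) 1258.741ms=3b +314.685ms=3/4b
4) 1573.427ms=15/4b +157.343ms=3/8b
5) 1730.769ms=33/8b +786.713ms=15/8b
6) 2517.483ms=6b +314.685ms=3/4b
7) 2832.168ms=27/4b +314.685ms=3/4b
8) 3146.853ms=15/2b +629.371ms=3/2b
9) 3776.224ms=9b +1258.741ms=3b
Σ=12b of 12 (143bpm 3/4) — PASS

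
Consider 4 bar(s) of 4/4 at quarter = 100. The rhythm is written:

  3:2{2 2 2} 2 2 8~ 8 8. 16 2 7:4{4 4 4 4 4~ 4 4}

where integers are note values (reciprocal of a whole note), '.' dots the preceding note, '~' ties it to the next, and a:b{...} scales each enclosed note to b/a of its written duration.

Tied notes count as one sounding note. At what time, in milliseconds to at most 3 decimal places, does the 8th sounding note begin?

note 8 onset = 39/4b = 5850.0ms

1. 0.0ms @ 0 + 800.0ms (4/3)
2. 800.0ms @ 4/3 + 800.0ms (4/3)
3. 1600.0ms @ 8/3 + 800.0ms (4/3)
4. 2400.0ms @ 4 + 1200.0ms (2)
5. 3600.0ms @ 6 + 1200.0ms (2)
6. 4800.0ms @ 8 + 600.0ms (1)
7. 5400.0ms @ 9 + 450.0ms (3/4)
8. 5850.0ms @ 39/4 + 150.0ms (1/4)
9. 6000.0ms @ 10 + 1200.0ms (2)
10. 7200.0ms @ 12 + 342.857ms (4/7)
11. 7542.857ms @ 88/7 + 342.857ms (4/7)
12. 7885.714ms @ 92/7 + 342.857ms (4/7)
13. 8228.571ms @ 96/7 + 342.857ms (4/7)
14. 8571.429ms @ 100/7 + 685.714ms (8/7)
15. 9257.143ms @ 108/7 + 342.857ms (4/7)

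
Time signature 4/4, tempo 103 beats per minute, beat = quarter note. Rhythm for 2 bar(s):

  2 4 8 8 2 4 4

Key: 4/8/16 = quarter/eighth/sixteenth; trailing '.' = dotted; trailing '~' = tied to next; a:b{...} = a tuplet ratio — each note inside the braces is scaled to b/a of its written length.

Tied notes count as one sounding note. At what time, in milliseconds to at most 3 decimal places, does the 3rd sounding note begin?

note 3 onset = 3b = 1747.573ms

1. 0.0ms @ 0 + 1165.049ms (2)
2. 1165.049ms @ 2 + 582.524ms (1)
3. 1747.573ms @ 3 + 291.262ms (1/2)
4. 2038.835ms @ 7/2 + 291.262ms (1/2)
5. 2330.097ms @ 4 + 1165.049ms (2)
6. 3495.146ms @ 6 + 582.524ms (1)
7. 4077.67ms @ 7 + 582.524ms (1)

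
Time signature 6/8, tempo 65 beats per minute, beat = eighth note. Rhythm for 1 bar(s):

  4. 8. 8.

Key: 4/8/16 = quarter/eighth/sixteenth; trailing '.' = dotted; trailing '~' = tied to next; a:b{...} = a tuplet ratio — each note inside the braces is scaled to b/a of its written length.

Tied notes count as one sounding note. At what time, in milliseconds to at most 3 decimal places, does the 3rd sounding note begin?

note 3 onset = 9/2b = 4153.846ms

1. 0.0ms @ 0 + 2769.231ms (3)
2. 2769.231ms @ 3 + 1384.615ms (3/2)
3. 4153.846ms @ 9/2 + 1384.615ms (3/2)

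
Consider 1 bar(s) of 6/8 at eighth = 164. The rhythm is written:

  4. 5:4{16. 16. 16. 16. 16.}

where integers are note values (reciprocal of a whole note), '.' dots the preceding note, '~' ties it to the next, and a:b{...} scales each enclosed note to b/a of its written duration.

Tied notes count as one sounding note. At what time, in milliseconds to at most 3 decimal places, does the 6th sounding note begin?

1. 0.0ms @ 0 + 1097.561ms (3)
2. 1097.561ms @ 3 + 219.512ms (3/5)
3. 1317.073ms @ 18/5 + 219.512ms (3/5)
4. 1536.585ms @ 21/5 + 219.512ms (3/5)
5. 1756.098ms @ 24/5 + 219.512ms (3/5)
6. 1975.61ms @ 27/5 + 219.512ms (3/5)

note 6 onset = 27/5b = 1975.61ms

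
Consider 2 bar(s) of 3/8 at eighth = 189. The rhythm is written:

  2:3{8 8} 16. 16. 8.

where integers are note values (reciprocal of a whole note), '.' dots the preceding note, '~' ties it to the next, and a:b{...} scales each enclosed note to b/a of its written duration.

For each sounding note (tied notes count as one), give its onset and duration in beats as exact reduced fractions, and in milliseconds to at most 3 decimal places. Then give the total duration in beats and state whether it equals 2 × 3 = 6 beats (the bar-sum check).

1) 0.0ms=0b +476.19ms=3/2b
2) 476.19ms=3/2b +476.19ms=3/2b
3) 952.381ms=3b +238.095ms=3/4b
4) 1190.476ms=15/4b +238.095ms=3/4b
5) 1428.571ms=9/2b +476.19ms=3/2b
Σ=6b of 6 (189bpm 3/8) — PASS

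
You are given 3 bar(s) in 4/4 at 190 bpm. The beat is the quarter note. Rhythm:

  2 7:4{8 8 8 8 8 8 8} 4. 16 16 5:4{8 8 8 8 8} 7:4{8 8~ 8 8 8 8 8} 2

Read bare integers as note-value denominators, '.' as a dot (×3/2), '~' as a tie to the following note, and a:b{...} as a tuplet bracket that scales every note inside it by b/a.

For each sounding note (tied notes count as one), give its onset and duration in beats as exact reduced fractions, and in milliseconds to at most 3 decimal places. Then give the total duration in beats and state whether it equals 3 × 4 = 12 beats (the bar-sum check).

1) 0.0ms=0b +631.579ms=2b
2) 631.579ms=2b +90.226ms=2/7b
3) 721.805ms=16/7b +90.226ms=2/7b
4) 812.03ms=18/7b +90.226ms=2/7b
5) 902.256ms=20/7b +90.226ms=2/7b
6) 992.481ms=22/7b +90.226ms=2/7b
7) 1082.707ms=24/7b +90.226ms=2/7b
8) 1172.932ms=26/7b +90.226ms=2/7b
9) 1263.158ms=4b +473.684ms=3/2b
10) 1736.842ms=11/2b +78.947ms=1/4b
11) 1815.789ms=23/4b +78.947ms=1/4b
12) 1894.737ms=6b +126.316ms=2/5b
13) 2021.053ms=32/5b +126.316ms=2/5b
14) 2147.368ms=34/5b +126.316ms=2/5b
15) 2273.684ms=36/5b +126.316ms=2/5b
16) 2400.0ms=38/5b +126.316ms=2/5b
17) 2526.316ms=8b +90.226ms=2/7b
18) 2616.541ms=58/7b +180.451ms=4/7b
19) 2796.992ms=62/7b +90.226ms=2/7b
20) 2887.218ms=64/7b +90.226ms=2/7b
21) 2977.444ms=66/7b +90.226ms=2/7b
22) 3067.669ms=68/7b +90.226ms=2/7b
23) 3157.895ms=10b +631.579ms=2b
Σ=12b of 12 (190bpm 4/4) — PASS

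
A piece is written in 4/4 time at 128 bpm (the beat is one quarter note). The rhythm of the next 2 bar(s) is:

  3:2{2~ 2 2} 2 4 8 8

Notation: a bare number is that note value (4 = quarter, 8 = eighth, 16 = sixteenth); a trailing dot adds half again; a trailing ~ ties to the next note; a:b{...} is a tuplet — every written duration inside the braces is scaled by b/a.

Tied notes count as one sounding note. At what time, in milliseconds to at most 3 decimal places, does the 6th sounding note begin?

note 6 onset = 15/2b = 3515.625ms

1. 0.0ms @ 0 + 1250.0ms (8/3)
2. 1250.0ms @ 8/3 + 625.0ms (4/3)
3. 1875.0ms @ 4 + 937.5ms (2)
4. 2812.5ms @ 6 + 468.75ms (1)
5. 3281.25ms @ 7 + 234.375ms (1/2)
6. 3515.625ms @ 15/2 + 234.375ms (1/2)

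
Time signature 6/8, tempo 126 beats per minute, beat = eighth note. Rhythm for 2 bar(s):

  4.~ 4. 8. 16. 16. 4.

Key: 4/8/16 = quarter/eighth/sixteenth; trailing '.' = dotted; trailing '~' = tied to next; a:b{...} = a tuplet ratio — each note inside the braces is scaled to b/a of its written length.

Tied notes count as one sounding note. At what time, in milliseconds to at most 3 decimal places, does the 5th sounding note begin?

1. 0.0ms @ 0 + 2857.143ms (6)
2. 2857.143ms @ 6 + 714.286ms (3/2)
3. 3571.429ms @ 15/2 + 357.143ms (3/4)
4. 3928.571ms @ 33/4 + 357.143ms (3/4)
5. 4285.714ms @ 9 + 1428.571ms (3)

note 5 onset = 9b = 4285.714ms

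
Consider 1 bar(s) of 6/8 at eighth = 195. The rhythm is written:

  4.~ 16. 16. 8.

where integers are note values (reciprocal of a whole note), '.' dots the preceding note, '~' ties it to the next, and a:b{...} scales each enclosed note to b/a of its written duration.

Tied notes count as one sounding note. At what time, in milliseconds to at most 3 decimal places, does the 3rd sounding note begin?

1. 0.0ms @ 0 + 1153.846ms (15/4)
2. 1153.846ms @ 15/4 + 230.769ms (3/4)
3. 1384.615ms @ 9/2 + 461.538ms (3/2)

note 3 onset = 9/2b = 1384.615ms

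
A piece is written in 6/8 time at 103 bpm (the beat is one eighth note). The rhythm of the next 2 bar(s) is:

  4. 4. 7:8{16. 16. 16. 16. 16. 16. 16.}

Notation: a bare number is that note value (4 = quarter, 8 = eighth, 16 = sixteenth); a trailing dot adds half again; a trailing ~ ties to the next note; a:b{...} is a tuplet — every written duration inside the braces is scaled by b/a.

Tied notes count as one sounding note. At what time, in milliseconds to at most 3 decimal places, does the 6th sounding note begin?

note 6 onset = 60/7b = 4993.065ms

1. 0.0ms @ 0 + 1747.573ms (3)
2. 1747.573ms @ 3 + 1747.573ms (3)
3. 3495.146ms @ 6 + 499.307ms (6/7)
4. 3994.452ms @ 48/7 + 499.307ms (6/7)
5. 4493.759ms @ 54/7 + 499.307ms (6/7)
6. 4993.065ms @ 60/7 + 499.307ms (6/7)
7. 5492.372ms @ 66/7 + 499.307ms (6/7)
8. 5991.678ms @ 72/7 + 499.307ms (6/7)
9. 6490.985ms @ 78/7 + 499.307ms (6/7)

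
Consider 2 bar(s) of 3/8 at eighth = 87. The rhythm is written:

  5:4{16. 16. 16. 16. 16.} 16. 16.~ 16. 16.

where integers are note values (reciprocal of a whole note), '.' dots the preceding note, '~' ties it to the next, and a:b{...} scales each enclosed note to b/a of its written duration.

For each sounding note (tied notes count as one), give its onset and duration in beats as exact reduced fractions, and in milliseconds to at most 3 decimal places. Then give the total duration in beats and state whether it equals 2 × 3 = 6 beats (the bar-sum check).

1) 0.0ms=0b +413.793ms=3/5b
2) 413.793ms=3/5b +413.793ms=3/5b
3) 827.586ms=6/5b +413.793ms=3/5b
4) 1241.379ms=9/5b +413.793ms=3/5b
5) 1655.172ms=12/5b +413.793ms=3/5b
6) 2068.966ms=3b +517.241ms=3/4b
7) 2586.207ms=15/4b +1034.483ms=3/2b
8) 3620.69ms=21/4b +517.241ms=3/4b
Σ=6b of 6 (87bpm 3/8) — PASS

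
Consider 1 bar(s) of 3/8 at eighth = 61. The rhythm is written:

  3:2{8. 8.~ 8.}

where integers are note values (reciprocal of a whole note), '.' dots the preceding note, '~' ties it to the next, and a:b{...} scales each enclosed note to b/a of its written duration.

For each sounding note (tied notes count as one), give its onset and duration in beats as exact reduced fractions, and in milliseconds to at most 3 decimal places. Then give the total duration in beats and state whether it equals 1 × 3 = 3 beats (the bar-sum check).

1) 0.0ms=0b +983.607ms=1b
2) 983.607ms=1b +1967.213ms=2b
Σ=3b of 3 (61bpm 3/8) — PASS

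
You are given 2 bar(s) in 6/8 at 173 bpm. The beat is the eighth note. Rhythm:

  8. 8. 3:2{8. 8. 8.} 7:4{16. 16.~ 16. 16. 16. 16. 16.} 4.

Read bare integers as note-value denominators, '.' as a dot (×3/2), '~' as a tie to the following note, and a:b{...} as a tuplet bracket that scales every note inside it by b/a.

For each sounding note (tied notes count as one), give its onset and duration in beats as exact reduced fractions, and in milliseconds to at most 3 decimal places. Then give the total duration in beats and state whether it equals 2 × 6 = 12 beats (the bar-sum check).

1) 0.0ms=0b +520.231ms=3/2b
2) 520.231ms=3/2b +520.231ms=3/2b
3) 1040.462ms=3b +346.821ms=1b
4) 1387.283ms=4b +346.821ms=1b
5) 1734.104ms=5b +346.821ms=1b
6) 2080.925ms=6b +148.637ms=3/7b
7) 2229.562ms=45/7b +297.275ms=6/7b
8) 2526.837ms=51/7b +148.637ms=3/7b
9) 2675.475ms=54/7b +148.637ms=3/7b
10) 2824.112ms=57/7b +148.637ms=3/7b
11) 2972.75ms=60/7b +148.637ms=3/7b
12) 3121.387ms=9b +1040.462ms=3b
Σ=12b of 12 (173bpm 6/8) — PASS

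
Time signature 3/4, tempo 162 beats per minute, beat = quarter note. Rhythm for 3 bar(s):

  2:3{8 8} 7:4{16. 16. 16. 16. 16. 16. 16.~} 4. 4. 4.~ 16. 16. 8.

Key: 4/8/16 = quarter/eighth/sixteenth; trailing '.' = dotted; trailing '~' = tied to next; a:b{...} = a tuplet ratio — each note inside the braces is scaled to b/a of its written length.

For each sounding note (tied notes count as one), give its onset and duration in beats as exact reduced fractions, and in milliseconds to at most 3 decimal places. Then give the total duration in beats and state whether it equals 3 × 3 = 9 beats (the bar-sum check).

1) 0.0ms=0b +277.778ms=3/4b
2) 277.778ms=3/4b +277.778ms=3/4b
3) 555.556ms=3/2b +79.365ms=3/14b
4) 634.921ms=12/7b +79.365ms=3/14b
5) 714.286ms=27/14b +79.365ms=3/14b
6) 793.651ms=15/7b +79.365ms=3/14b
7) 873.016ms=33/14b +79.365ms=3/14b
8) 952.381ms=18/7b +79.365ms=3/14b
9) 1031.746ms=39/14b +634.921ms=12/7b
10) 1666.667ms=9/2b +555.556ms=3/2b
11) 2222.222ms=6b +694.444ms=15/8b
12) 2916.667ms=63/8b +138.889ms=3/8b
13) 3055.556ms=33/4b +277.778ms=3/4b
Σ=9b of 9 (162bpm 3/4) — PASS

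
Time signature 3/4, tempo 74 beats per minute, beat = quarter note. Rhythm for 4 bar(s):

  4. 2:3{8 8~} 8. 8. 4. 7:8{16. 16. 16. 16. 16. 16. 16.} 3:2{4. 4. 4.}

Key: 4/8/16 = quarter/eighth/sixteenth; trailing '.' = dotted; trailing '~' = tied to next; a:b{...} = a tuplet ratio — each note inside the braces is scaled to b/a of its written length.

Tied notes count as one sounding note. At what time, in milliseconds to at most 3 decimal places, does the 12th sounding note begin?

note 12 onset = 60/7b = 6949.807ms

1. 0.0ms @ 0 + 1216.216ms (3/2)
2. 1216.216ms @ 3/2 + 608.108ms (3/4)
3. 1824.324ms @ 9/4 + 1216.216ms (3/2)
4. 3040.541ms @ 15/4 + 608.108ms (3/4)
5. 3648.649ms @ 9/2 + 1216.216ms (3/2)
6. 4864.865ms @ 6 + 347.49ms (3/7)
7. 5212.355ms @ 45/7 + 347.49ms (3/7)
8. 5559.846ms @ 48/7 + 347.49ms (3/7)
9. 5907.336ms @ 51/7 + 347.49ms (3/7)
10. 6254.826ms @ 54/7 + 347.49ms (3/7)
11. 6602.317ms @ 57/7 + 347.49ms (3/7)
12. 6949.807ms @ 60/7 + 347.49ms (3/7)
13. 7297.297ms @ 9 + 810.811ms (1)
14. 8108.108ms @ 10 + 810.811ms (1)
15. 8918.919ms @ 11 + 810.811ms (1)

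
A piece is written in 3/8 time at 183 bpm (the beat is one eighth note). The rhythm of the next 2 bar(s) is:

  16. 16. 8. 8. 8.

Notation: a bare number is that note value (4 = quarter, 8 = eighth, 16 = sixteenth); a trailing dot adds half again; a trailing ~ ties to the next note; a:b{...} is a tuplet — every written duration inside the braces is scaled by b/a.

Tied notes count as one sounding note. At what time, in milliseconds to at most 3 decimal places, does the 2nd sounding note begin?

1. 0.0ms @ 0 + 245.902ms (3/4)
2. 245.902ms @ 3/4 + 245.902ms (3/4)
3. 491.803ms @ 3/2 + 491.803ms (3/2)
4. 983.607ms @ 3 + 491.803ms (3/2)
5. 1475.41ms @ 9/2 + 491.803ms (3/2)

note 2 onset = 3/4b = 245.902ms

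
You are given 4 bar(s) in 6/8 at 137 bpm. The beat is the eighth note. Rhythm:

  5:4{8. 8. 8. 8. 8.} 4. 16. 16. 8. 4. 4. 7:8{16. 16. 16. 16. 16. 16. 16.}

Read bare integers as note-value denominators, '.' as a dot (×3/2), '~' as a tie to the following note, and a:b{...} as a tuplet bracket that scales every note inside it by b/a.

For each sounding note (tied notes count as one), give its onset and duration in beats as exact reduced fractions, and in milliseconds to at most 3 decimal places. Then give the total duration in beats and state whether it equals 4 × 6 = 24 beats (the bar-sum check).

1) 0.0ms=0b +525.547ms=6/5b
2) 525.547ms=6/5b +525.547ms=6/5b
3) 1051.095ms=12/5b +525.547ms=6/5b
4) 1576.642ms=18/5b +525.547ms=6/5b
5) 2102.19ms=24/5b +525.547ms=6/5b
6) 2627.737ms=6b +1313.869ms=3b
7) 3941.606ms=9b +328.467ms=3/4b
8) 4270.073ms=39/4b +328.467ms=3/4b
9) 4598.54ms=21/2b +656.934ms=3/2b
10) 5255.474ms=12b +1313.869ms=3b
11) 6569.343ms=15b +1313.869ms=3b
12) 7883.212ms=18b +375.391ms=6/7b
13) 8258.603ms=132/7b +375.391ms=6/7b
14) 8633.994ms=138/7b +375.391ms=6/7b
15) 9009.385ms=144/7b +375.391ms=6/7b
16) 9384.776ms=150/7b +375.391ms=6/7b
17) 9760.167ms=156/7b +375.391ms=6/7b
18) 10135.558ms=162/7b +375.391ms=6/7b
Σ=24b of 24 (137bpm 6/8) — PASS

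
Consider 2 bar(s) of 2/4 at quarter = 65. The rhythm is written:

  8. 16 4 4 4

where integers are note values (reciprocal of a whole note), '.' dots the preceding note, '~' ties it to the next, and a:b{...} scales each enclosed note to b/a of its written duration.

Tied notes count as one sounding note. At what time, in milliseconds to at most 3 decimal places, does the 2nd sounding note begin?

1. 0.0ms @ 0 + 692.308ms (3/4)
2. 692.308ms @ 3/4 + 230.769ms (1/4)
3. 923.077ms @ 1 + 923.077ms (1)
4. 1846.154ms @ 2 + 923.077ms (1)
5. 2769.231ms @ 3 + 923.077ms (1)

note 2 onset = 3/4b = 692.308ms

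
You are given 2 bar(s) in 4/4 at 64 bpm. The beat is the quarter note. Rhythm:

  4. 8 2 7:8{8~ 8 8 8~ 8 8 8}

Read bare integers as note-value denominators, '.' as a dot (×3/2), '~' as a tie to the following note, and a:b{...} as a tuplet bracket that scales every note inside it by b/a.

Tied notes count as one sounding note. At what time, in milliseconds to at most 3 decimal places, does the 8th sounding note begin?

note 8 onset = 52/7b = 6964.286ms

1. 0.0ms @ 0 + 1406.25ms (3/2)
2. 1406.25ms @ 3/2 + 468.75ms (1/2)
3. 1875.0ms @ 2 + 1875.0ms (2)
4. 3750.0ms @ 4 + 1071.429ms (8/7)
5. 4821.429ms @ 36/7 + 535.714ms (4/7)
6. 5357.143ms @ 40/7 + 1071.429ms (8/7)
7. 6428.571ms @ 48/7 + 535.714ms (4/7)
8. 6964.286ms @ 52/7 + 535.714ms (4/7)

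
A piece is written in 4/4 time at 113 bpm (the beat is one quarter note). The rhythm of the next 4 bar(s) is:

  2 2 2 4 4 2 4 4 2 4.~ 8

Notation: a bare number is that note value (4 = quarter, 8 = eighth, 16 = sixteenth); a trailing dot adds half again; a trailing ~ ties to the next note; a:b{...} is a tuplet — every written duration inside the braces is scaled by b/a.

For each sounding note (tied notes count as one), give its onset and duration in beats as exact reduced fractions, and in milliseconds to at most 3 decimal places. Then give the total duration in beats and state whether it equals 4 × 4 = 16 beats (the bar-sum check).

1) 0.0ms=0b +1061.947ms=2b
2) 1061.947ms=2b +1061.947ms=2b
3) 2123.894ms=4b +1061.947ms=2b
4) 3185.841ms=6b +530.973ms=1b
5) 3716.814ms=7b +530.973ms=1b
6) 4247.788ms=8b +1061.947ms=2b
7) 5309.735ms=10b +530.973ms=1b
8) 5840.708ms=11b +530.973ms=1b
9) 6371.681ms=12b +1061.947ms=2b
10) 7433.628ms=14b +1061.947ms=2b
Σ=16b of 16 (113bpm 4/4) — PASS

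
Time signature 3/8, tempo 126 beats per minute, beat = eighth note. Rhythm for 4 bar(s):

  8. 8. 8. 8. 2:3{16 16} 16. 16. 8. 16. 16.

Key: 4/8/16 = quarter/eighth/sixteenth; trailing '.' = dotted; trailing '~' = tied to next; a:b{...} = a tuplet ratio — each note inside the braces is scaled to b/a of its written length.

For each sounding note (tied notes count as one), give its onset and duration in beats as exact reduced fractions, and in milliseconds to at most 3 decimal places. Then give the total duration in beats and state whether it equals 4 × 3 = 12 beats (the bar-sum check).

1) 0.0ms=0b +714.286ms=3/2b
2) 714.286ms=3/2b +714.286ms=3/2b
3) 1428.571ms=3b +714.286ms=3/2b
4) 2142.857ms=9/2b +714.286ms=3/2b
5) 2857.143ms=6b +357.143ms=3/4b
6) 3214.286ms=27/4b +357.143ms=3/4b
7) 3571.429ms=15/2b +357.143ms=3/4b
8) 3928.571ms=33/4b +357.143ms=3/4b
9) 4285.714ms=9b +714.286ms=3/2b
10) 5000.0ms=21/2b +357.143ms=3/4b
11) 5357.143ms=45/4b +357.143ms=3/4b
Σ=12b of 12 (126bpm 3/8) — PASS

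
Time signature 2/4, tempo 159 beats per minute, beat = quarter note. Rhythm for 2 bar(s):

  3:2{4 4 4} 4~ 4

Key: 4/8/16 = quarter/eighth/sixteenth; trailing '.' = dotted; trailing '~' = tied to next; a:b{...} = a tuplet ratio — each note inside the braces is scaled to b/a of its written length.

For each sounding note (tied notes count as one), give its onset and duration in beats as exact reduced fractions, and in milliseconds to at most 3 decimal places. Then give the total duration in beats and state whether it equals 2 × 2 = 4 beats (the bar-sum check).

1) 0.0ms=0b +251.572ms=2/3b
2) 251.572ms=2/3b +251.572ms=2/3b
3) 503.145ms=4/3b +251.572ms=2/3b
4) 754.717ms=2b +754.717ms=2b
Σ=4b of 4 (159bpm 2/4) — PASS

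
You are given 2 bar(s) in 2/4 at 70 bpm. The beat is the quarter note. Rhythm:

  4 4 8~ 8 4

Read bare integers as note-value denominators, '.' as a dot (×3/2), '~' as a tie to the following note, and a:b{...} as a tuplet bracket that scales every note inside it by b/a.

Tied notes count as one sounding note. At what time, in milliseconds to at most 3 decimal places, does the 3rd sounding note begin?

1. 0.0ms @ 0 + 857.143ms (1)
2. 857.143ms @ 1 + 857.143ms (1)
3. 1714.286ms @ 2 + 857.143ms (1)
4. 2571.429ms @ 3 + 857.143ms (1)

note 3 onset = 2b = 1714.286ms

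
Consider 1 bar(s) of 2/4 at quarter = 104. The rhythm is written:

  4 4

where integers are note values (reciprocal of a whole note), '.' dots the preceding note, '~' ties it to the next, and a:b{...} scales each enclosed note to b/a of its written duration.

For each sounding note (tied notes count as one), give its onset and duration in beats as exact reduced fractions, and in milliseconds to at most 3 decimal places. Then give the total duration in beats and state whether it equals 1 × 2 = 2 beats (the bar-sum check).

1) 0.0ms=0b +576.923ms=1b
2) 576.923ms=1b +576.923ms=1b
Σ=2b of 2 (104bpm 2/4) — PASS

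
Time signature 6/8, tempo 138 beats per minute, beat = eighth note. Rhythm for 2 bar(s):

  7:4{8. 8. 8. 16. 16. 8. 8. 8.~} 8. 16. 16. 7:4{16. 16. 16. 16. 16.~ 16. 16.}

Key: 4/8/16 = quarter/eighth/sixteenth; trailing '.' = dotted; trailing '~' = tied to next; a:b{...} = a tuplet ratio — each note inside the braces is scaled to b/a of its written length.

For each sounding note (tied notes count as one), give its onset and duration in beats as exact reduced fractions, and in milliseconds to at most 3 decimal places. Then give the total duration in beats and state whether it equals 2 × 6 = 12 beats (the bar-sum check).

1) 0.0ms=0b +372.671ms=6/7b
2) 372.671ms=6/7b +372.671ms=6/7b
3) 745.342ms=12/7b +372.671ms=6/7b
4) 1118.012ms=18/7b +186.335ms=3/7b
5) 1304.348ms=3b +186.335ms=3/7b
6) 1490.683ms=24/7b +372.671ms=6/7b
7) 1863.354ms=30/7b +372.671ms=6/7b
8) 2236.025ms=36/7b +1024.845ms=33/14b
9) 3260.87ms=15/2b +326.087ms=3/4b
10) 3586.957ms=33/4b +326.087ms=3/4b
11) 3913.043ms=9b +186.335ms=3/7b
12) 4099.379ms=66/7b +186.335ms=3/7b
13) 4285.714ms=69/7b +186.335ms=3/7b
14) 4472.05ms=72/7b +186.335ms=3/7b
15) 4658.385ms=75/7b +372.671ms=6/7b
16) 5031.056ms=81/7b +186.335ms=3/7b
Σ=12b of 12 (138bpm 6/8) — PASS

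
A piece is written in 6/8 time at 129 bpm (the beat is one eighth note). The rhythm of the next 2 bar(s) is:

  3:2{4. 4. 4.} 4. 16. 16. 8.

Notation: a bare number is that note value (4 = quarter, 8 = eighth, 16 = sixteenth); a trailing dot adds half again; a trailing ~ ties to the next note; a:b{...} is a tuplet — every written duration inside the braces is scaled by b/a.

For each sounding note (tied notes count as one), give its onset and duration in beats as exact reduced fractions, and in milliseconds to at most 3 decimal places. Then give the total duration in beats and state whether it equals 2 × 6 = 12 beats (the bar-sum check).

1) 0.0ms=0b +930.233ms=2b
2) 930.233ms=2b +930.233ms=2b
3) 1860.465ms=4b +930.233ms=2b
4) 2790.698ms=6b +1395.349ms=3b
5) 4186.047ms=9b +348.837ms=3/4b
6) 4534.884ms=39/4b +348.837ms=3/4b
7) 4883.721ms=21/2b +697.674ms=3/2b
Σ=12b of 12 (129bpm 6/8) — PASS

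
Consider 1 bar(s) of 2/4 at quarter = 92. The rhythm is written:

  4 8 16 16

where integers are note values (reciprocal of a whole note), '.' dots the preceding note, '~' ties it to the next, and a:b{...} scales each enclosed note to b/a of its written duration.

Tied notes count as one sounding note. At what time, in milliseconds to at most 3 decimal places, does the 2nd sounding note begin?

1. 0.0ms @ 0 + 652.174ms (1)
2. 652.174ms @ 1 + 326.087ms (1/2)
3. 978.261ms @ 3/2 + 163.043ms (1/4)
4. 1141.304ms @ 7/4 + 163.043ms (1/4)

note 2 onset = 1b = 652.174ms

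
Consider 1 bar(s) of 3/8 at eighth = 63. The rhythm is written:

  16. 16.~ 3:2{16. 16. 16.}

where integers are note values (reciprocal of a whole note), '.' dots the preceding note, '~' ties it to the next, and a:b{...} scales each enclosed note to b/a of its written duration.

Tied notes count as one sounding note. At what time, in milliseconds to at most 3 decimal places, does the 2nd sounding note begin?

note 2 onset = 3/4b = 714.286ms

1. 0.0ms @ 0 + 714.286ms (3/4)
2. 714.286ms @ 3/4 + 1190.476ms (5/4)
3. 1904.762ms @ 2 + 476.19ms (1/2)
4. 2380.952ms @ 5/2 + 476.19ms (1/2)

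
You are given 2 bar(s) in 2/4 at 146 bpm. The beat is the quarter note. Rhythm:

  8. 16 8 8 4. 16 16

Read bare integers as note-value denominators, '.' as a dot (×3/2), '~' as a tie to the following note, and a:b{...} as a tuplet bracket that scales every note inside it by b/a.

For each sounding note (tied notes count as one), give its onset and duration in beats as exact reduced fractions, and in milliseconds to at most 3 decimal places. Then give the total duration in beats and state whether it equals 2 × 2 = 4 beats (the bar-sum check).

1) 0.0ms=0b +308.219ms=3/4b
2) 308.219ms=3/4b +102.74ms=1/4b
3) 410.959ms=1b +205.479ms=1/2b
4) 616.438ms=3/2b +205.479ms=1/2b
5) 821.918ms=2b +616.438ms=3/2b
6) 1438.356ms=7/2b +102.74ms=1/4b
7) 1541.096ms=15/4b +102.74ms=1/4b
Σ=4b of 4 (146bpm 2/4) — PASS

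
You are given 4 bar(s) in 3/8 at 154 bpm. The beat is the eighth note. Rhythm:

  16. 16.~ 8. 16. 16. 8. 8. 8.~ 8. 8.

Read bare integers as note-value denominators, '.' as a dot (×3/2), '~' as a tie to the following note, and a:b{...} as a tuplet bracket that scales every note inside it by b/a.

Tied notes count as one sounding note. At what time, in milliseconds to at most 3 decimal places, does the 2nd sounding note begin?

1. 0.0ms @ 0 + 292.208ms (3/4)
2. 292.208ms @ 3/4 + 876.623ms (9/4)
3. 1168.831ms @ 3 + 292.208ms (3/4)
4. 1461.039ms @ 15/4 + 292.208ms (3/4)
5. 1753.247ms @ 9/2 + 584.416ms (3/2)
6. 2337.662ms @ 6 + 584.416ms (3/2)
7. 2922.078ms @ 15/2 + 1168.831ms (3)
8. 4090.909ms @ 21/2 + 584.416ms (3/2)

note 2 onset = 3/4b = 292.208ms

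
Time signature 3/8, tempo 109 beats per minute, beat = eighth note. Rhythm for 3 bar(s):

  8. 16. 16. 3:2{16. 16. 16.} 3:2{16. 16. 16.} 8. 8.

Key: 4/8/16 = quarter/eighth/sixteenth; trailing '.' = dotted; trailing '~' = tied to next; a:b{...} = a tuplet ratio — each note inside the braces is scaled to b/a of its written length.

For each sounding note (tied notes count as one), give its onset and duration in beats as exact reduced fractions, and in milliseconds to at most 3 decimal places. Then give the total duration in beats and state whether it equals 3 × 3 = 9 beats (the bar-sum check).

1) 0.0ms=0b +825.688ms=3/2b
2) 825.688ms=3/2b +412.844ms=3/4b
3) 1238.532ms=9/4b +412.844ms=3/4b
4) 1651.376ms=3b +275.229ms=1/2b
5) 1926.606ms=7/2b +275.229ms=1/2b
6) 2201.835ms=4b +275.229ms=1/2b
7) 2477.064ms=9/2b +275.229ms=1/2b
8) 2752.294ms=5b +275.229ms=1/2b
9) 3027.523ms=11/2b +275.229ms=1/2b
10) 3302.752ms=6b +825.688ms=3/2b
11) 4128.44ms=15/2b +825.688ms=3/2b
Σ=9b of 9 (109bpm 3/8) — PASS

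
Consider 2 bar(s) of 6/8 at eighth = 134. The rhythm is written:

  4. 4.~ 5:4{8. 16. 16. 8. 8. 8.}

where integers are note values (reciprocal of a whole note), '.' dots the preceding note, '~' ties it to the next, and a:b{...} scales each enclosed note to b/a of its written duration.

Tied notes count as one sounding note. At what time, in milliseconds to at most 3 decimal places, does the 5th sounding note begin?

note 5 onset = 42/5b = 3761.194ms

1. 0.0ms @ 0 + 1343.284ms (3)
2. 1343.284ms @ 3 + 1880.597ms (21/5)
3. 3223.881ms @ 36/5 + 268.657ms (3/5)
4. 3492.537ms @ 39/5 + 268.657ms (3/5)
5. 3761.194ms @ 42/5 + 537.313ms (6/5)
6. 4298.507ms @ 48/5 + 537.313ms (6/5)
7. 4835.821ms @ 54/5 + 537.313ms (6/5)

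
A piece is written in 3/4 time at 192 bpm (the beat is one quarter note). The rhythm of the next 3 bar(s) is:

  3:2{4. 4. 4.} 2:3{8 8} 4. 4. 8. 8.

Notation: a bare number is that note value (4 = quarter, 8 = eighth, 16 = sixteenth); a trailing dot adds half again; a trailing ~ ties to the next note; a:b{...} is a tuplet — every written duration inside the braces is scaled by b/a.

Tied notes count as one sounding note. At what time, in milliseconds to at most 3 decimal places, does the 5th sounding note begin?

note 5 onset = 15/4b = 1171.875ms

1. 0.0ms @ 0 + 312.5ms (1)
2. 312.5ms @ 1 + 312.5ms (1)
3. 625.0ms @ 2 + 312.5ms (1)
4. 937.5ms @ 3 + 234.375ms (3/4)
5. 1171.875ms @ 15/4 + 234.375ms (3/4)
6. 1406.25ms @ 9/2 + 468.75ms (3/2)
7. 1875.0ms @ 6 + 468.75ms (3/2)
8. 2343.75ms @ 15/2 + 234.375ms (3/4)
9. 2578.125ms @ 33/4 + 234.375ms (3/4)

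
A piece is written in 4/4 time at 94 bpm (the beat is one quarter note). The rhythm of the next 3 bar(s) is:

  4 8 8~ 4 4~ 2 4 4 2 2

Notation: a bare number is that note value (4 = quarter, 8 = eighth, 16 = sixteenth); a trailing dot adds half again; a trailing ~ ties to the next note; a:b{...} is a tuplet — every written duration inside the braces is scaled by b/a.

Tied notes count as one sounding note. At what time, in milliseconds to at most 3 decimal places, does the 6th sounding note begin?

1. 0.0ms @ 0 + 638.298ms (1)
2. 638.298ms @ 1 + 319.149ms (1/2)
3. 957.447ms @ 3/2 + 957.447ms (3/2)
4. 1914.894ms @ 3 + 1914.894ms (3)
5. 3829.787ms @ 6 + 638.298ms (1)
6. 4468.085ms @ 7 + 638.298ms (1)
7. 5106.383ms @ 8 + 1276.596ms (2)
8. 6382.979ms @ 10 + 1276.596ms (2)

note 6 onset = 7b = 4468.085ms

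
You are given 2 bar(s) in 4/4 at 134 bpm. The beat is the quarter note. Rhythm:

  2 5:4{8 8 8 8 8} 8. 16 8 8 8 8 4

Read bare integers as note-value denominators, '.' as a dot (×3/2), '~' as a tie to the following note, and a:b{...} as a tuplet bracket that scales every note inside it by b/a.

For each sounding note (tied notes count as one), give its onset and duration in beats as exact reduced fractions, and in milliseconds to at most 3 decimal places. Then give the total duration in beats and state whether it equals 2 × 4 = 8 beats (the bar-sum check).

1) 0.0ms=0b +895.522ms=2b
2) 895.522ms=2b +179.104ms=2/5b
3) 1074.627ms=12/5b +179.104ms=2/5b
4) 1253.731ms=14/5b +179.104ms=2/5b
5) 1432.836ms=16/5b +179.104ms=2/5b
6) 1611.94ms=18/5b +179.104ms=2/5b
7) 1791.045ms=4b +335.821ms=3/4b
8) 2126.866ms=19/4b +111.94ms=1/4b
9) 2238.806ms=5b +223.881ms=1/2b
10) 2462.687ms=11/2b +223.881ms=1/2b
11) 2686.567ms=6b +223.881ms=1/2b
12) 2910.448ms=13/2b +223.881ms=1/2b
13) 3134.328ms=7b +447.761ms=1b
Σ=8b of 8 (134bpm 4/4) — PASS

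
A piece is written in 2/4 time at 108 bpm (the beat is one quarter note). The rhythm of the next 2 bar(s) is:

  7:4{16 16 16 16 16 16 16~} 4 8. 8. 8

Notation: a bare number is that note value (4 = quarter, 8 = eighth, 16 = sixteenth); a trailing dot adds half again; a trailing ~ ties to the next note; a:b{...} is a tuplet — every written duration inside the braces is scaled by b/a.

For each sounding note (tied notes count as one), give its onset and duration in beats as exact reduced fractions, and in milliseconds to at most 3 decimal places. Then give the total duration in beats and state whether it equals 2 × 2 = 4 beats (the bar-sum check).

1) 0.0ms=0b +79.365ms=1/7b
2) 79.365ms=1/7b +79.365ms=1/7b
3) 158.73ms=2/7b +79.365ms=1/7b
4) 238.095ms=3/7b +79.365ms=1/7b
5) 317.46ms=4/7b +79.365ms=1/7b
6) 396.825ms=5/7b +79.365ms=1/7b
7) 476.19ms=6/7b +634.921ms=8/7b
8) 1111.111ms=2b +416.667ms=3/4b
9) 1527.778ms=11/4b +416.667ms=3/4b
10) 1944.444ms=7/2b +277.778ms=1/2b
Σ=4b of 4 (108bpm 2/4) — PASS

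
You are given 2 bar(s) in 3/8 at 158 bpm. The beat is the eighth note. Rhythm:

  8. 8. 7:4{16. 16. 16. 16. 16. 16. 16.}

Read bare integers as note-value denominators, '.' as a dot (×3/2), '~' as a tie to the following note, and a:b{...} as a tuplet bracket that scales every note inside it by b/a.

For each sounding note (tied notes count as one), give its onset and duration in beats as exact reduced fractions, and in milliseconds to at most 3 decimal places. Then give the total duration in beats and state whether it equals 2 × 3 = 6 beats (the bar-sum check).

1) 0.0ms=0b +569.62ms=3/2b
2) 569.62ms=3/2b +569.62ms=3/2b
3) 1139.241ms=3b +162.749ms=3/7b
4) 1301.989ms=24/7b +162.749ms=3/7b
5) 1464.738ms=27/7b +162.749ms=3/7b
6) 1627.486ms=30/7b +162.749ms=3/7b
7) 1790.235ms=33/7b +162.749ms=3/7b
8) 1952.984ms=36/7b +162.749ms=3/7b
9) 2115.732ms=39/7b +162.749ms=3/7b
Σ=6b of 6 (158bpm 3/8) — PASS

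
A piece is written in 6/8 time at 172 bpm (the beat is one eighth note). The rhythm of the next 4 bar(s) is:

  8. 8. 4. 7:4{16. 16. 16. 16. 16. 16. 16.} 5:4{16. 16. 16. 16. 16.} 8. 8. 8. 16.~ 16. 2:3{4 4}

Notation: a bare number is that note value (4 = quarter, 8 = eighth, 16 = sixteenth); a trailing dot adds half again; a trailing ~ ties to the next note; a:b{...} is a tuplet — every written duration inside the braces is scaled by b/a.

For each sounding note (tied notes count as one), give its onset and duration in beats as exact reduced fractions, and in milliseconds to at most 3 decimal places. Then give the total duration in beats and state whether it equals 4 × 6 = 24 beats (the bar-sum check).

1) 0.0ms=0b +523.256ms=3/2b
2) 523.256ms=3/2b +523.256ms=3/2b
3) 1046.512ms=3b +1046.512ms=3b
4) 2093.023ms=6b +149.502ms=3/7b
5) 2242.525ms=45/7b +149.502ms=3/7b
6) 2392.027ms=48/7b +149.502ms=3/7b
7) 2541.528ms=51/7b +149.502ms=3/7b
8) 2691.03ms=54/7b +149.502ms=3/7b
9) 2840.532ms=57/7b +149.502ms=3/7b
10) 2990.033ms=60/7b +149.502ms=3/7b
11) 3139.535ms=9b +209.302ms=3/5b
12) 3348.837ms=48/5b +209.302ms=3/5b
13) 3558.14ms=51/5b +209.302ms=3/5b
14) 3767.442ms=54/5b +209.302ms=3/5b
15) 3976.744ms=57/5b +209.302ms=3/5b
16) 4186.047ms=12b +523.256ms=3/2b
17) 4709.302ms=27/2b +523.256ms=3/2b
18) 5232.558ms=15b +523.256ms=3/2b
19) 5755.814ms=33/2b +523.256ms=3/2b
20) 6279.07ms=18b +1046.512ms=3b
21) 7325.581ms=21b +1046.512ms=3b
Σ=24b of 24 (172bpm 6/8) — PASS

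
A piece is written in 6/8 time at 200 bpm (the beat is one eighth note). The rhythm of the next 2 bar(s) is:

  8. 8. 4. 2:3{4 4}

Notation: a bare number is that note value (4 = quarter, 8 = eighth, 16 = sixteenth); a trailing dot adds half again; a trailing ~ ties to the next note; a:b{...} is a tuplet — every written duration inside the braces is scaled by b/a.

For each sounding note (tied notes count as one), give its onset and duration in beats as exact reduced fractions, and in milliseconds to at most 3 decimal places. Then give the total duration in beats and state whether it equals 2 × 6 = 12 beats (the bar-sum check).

1) 0.0ms=0b +450.0ms=3/2b
2) 450.0ms=3/2b +450.0ms=3/2b
3) 900.0ms=3b +900.0ms=3b
4) 1800.0ms=6b +900.0ms=3b
5) 2700.0ms=9b +900.0ms=3b
Σ=12b of 12 (200bpm 6/8) — PASS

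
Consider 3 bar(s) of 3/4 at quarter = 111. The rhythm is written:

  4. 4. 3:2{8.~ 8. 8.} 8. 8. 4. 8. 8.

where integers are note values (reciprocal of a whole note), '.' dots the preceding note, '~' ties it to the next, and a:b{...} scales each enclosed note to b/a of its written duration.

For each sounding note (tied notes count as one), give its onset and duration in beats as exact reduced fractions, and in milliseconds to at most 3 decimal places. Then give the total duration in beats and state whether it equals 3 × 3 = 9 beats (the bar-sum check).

1) 0.0ms=0b +810.811ms=3/2b
2) 810.811ms=3/2b +810.811ms=3/2b
3) 1621.622ms=3b +540.541ms=1b
4) 2162.162ms=4b +270.27ms=1/2b
5) 2432.432ms=9/2b +405.405ms=3/4b
6) 2837.838ms=21/4b +405.405ms=3/4b
7) 3243.243ms=6b +810.811ms=3/2b
8) 4054.054ms=15/2b +405.405ms=3/4b
9) 4459.459ms=33/4b +405.405ms=3/4b
Σ=9b of 9 (111bpm 3/4) — PASS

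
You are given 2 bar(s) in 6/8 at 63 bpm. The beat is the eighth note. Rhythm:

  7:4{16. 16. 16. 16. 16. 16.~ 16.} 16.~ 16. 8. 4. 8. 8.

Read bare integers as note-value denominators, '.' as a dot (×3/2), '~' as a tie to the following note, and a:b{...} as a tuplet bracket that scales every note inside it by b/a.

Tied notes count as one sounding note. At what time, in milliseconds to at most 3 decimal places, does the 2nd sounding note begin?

note 2 onset = 3/7b = 408.163ms

1. 0.0ms @ 0 + 408.163ms (3/7)
2. 408.163ms @ 3/7 + 408.163ms (3/7)
3. 816.327ms @ 6/7 + 408.163ms (3/7)
4. 1224.49ms @ 9/7 + 408.163ms (3/7)
5. 1632.653ms @ 12/7 + 408.163ms (3/7)
6. 2040.816ms @ 15/7 + 816.327ms (6/7)
7. 2857.143ms @ 3 + 1428.571ms (3/2)
8. 4285.714ms @ 9/2 + 1428.571ms (3/2)
9. 5714.286ms @ 6 + 2857.143ms (3)
10. 8571.429ms @ 9 + 1428.571ms (3/2)
11. 10000.0ms @ 21/2 + 1428.571ms (3/2)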